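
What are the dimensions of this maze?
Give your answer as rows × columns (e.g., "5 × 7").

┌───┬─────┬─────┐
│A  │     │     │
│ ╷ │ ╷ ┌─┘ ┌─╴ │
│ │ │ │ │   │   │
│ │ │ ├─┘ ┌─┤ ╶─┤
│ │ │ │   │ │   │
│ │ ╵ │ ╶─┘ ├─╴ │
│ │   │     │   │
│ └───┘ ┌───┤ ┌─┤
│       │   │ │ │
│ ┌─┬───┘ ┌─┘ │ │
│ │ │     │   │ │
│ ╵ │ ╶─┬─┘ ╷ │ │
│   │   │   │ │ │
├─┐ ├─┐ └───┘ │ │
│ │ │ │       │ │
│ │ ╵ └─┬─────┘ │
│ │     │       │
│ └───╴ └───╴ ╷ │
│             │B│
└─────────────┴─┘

Counting the maze dimensions:
Rows (vertical): 10
Columns (horizontal): 8
Dimensions: 10 × 8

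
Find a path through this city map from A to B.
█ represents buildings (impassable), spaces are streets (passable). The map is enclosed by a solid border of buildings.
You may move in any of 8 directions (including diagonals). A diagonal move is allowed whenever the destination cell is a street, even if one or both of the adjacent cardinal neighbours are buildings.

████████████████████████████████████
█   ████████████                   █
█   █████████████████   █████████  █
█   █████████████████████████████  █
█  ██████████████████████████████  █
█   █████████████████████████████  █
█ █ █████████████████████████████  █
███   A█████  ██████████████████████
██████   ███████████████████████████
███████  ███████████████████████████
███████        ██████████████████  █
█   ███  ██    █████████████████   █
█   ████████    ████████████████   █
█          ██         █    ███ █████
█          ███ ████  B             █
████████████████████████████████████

Finding the shortest path from A to B:
Movement: 8-directional
Path length: 15 steps
Directions: down-right → down-right → down-right → right → right → right → right → down-right → down-right → down-right → right → right → right → right → down-right

Solution:

████████████████████████████████████
█   ████████████                   █
█   █████████████████   █████████  █
█   █████████████████████████████  █
█  ██████████████████████████████  █
█   █████████████████████████████  █
█ █ █████████████████████████████  █
███   A█████  ██████████████████████
██████ ↘ ███████████████████████████
███████ ↘███████████████████████████
███████  →→→→↘ ██████████████████  █
█   ███  ██   ↘█████████████████   █
█   ████████   ↘████████████████   █
█          ██   →→→→↘ █    ███ █████
█          ███ ████  B             █
████████████████████████████████████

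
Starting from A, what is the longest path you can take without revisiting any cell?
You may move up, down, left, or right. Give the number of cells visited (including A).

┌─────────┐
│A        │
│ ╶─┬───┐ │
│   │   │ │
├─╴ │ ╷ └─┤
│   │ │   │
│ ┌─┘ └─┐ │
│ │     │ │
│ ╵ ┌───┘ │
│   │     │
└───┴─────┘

Finding longest simple path using DFS:
Start: (0, 0)
Longest path visits 19 cells
Path: A → down → right → down → left → down → down → right → up → right → up → up → right → down → right → down → down → left → left

Solution:

┌─────────┐
│A        │
│ ╶─┬───┐ │
│↳ ↓│↱ ↓│ │
├─╴ │ ╷ └─┤
│↓ ↲│↑│↳ ↓│
│ ┌─┘ └─┐ │
│↓│↱ ↑  │↓│
│ ╵ ┌───┘ │
│↳ ↑│B ← ↲│
└───┴─────┘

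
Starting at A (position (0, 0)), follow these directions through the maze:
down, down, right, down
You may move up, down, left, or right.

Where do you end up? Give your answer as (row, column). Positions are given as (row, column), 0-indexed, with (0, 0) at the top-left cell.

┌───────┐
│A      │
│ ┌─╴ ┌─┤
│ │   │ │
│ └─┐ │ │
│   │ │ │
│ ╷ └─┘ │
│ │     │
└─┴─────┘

Following directions step by step:
Start: (0, 0)
  down: (0, 0) → (1, 0)
  down: (1, 0) → (2, 0)
  right: (2, 0) → (2, 1)
  down: (2, 1) → (3, 1)
Final position: (3, 1)

Path taken:

┌───────┐
│A      │
│ ┌─╴ ┌─┤
│↓│   │ │
│ └─┐ │ │
│↳ ↓│ │ │
│ ╷ └─┘ │
│ │B    │
└─┴─────┘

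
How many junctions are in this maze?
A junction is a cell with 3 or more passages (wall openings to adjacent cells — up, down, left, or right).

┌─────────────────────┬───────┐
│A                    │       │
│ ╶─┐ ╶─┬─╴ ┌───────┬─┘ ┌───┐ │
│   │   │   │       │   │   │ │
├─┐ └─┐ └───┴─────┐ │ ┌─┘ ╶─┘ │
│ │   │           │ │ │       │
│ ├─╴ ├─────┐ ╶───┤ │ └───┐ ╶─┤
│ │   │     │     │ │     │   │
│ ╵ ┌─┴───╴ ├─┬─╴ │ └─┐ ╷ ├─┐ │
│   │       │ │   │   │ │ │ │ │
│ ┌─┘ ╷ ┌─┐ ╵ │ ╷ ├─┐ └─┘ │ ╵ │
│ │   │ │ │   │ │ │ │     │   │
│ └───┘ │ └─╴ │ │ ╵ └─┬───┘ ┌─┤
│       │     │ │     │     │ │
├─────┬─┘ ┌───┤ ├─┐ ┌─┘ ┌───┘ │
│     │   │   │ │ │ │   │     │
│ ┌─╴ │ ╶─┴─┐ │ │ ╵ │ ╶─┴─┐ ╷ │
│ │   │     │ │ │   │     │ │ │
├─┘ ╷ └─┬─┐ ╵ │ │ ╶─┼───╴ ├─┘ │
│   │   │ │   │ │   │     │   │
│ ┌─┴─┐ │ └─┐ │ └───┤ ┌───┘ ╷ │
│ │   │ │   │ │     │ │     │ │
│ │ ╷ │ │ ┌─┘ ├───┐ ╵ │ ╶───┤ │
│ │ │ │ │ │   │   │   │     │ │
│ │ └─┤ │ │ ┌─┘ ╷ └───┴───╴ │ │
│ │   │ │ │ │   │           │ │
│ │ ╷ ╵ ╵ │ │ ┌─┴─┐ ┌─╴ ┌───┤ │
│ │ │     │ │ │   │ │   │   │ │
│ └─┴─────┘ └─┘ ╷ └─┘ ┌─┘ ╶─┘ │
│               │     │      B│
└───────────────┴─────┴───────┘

Checking each cell for number of passages:

Junctions found (3+ passages):
  (0, 2): 3 passages
  (0, 5): 3 passages
  (2, 6): 3 passages
  (2, 12): 3 passages
  (2, 13): 3 passages
  (3, 11): 3 passages
  (4, 0): 3 passages
  (4, 3): 3 passages
  (4, 5): 3 passages
  (4, 8): 3 passages
  (5, 6): 3 passages
  (5, 13): 3 passages
  (6, 4): 3 passages
  (6, 9): 4 passages
  (7, 13): 3 passages
  (7, 14): 3 passages
  (8, 2): 3 passages
  (8, 8): 3 passages
  (9, 6): 3 passages
  (9, 14): 3 passages
  (10, 4): 3 passages
  (12, 1): 3 passages
  (12, 9): 3 passages
  (12, 11): 3 passages
  (13, 3): 3 passages
  (14, 5): 3 passages
  (14, 12): 3 passages
Total junctions: 27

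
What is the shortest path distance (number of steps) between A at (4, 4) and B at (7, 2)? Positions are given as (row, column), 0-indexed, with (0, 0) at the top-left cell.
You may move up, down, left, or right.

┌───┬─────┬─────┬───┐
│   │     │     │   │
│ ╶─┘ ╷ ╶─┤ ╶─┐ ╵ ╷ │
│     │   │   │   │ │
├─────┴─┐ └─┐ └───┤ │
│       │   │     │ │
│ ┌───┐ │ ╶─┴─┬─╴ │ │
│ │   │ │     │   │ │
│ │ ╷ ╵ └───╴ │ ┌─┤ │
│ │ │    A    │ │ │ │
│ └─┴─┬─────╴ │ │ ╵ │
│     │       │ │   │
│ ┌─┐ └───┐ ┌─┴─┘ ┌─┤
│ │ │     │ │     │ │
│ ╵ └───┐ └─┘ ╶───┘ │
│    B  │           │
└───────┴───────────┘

Finding path from (4, 4) to (7, 2):
Path: (4,4) → (4,3) → (3,3) → (2,3) → (2,2) → (2,1) → (2,0) → (3,0) → (4,0) → (5,0) → (6,0) → (7,0) → (7,1) → (7,2)
Distance: 13 steps

Solution:

┌───┬─────┬─────┬───┐
│   │     │     │   │
│ ╶─┘ ╷ ╶─┤ ╶─┐ ╵ ╷ │
│     │   │   │   │ │
├─────┴─┐ └─┐ └───┤ │
│↓ ← ← ↰│   │     │ │
│ ┌───┐ │ ╶─┴─┬─╴ │ │
│↓│   │↑│     │   │ │
│ │ ╷ ╵ └───╴ │ ┌─┤ │
│↓│ │  ↑ A    │ │ │ │
│ └─┴─┬─────╴ │ │ ╵ │
│↓    │       │ │   │
│ ┌─┐ └───┐ ┌─┴─┘ ┌─┤
│↓│ │     │ │     │ │
│ ╵ └───┐ └─┘ ╶───┘ │
│↳ → B  │           │
└───────┴───────────┘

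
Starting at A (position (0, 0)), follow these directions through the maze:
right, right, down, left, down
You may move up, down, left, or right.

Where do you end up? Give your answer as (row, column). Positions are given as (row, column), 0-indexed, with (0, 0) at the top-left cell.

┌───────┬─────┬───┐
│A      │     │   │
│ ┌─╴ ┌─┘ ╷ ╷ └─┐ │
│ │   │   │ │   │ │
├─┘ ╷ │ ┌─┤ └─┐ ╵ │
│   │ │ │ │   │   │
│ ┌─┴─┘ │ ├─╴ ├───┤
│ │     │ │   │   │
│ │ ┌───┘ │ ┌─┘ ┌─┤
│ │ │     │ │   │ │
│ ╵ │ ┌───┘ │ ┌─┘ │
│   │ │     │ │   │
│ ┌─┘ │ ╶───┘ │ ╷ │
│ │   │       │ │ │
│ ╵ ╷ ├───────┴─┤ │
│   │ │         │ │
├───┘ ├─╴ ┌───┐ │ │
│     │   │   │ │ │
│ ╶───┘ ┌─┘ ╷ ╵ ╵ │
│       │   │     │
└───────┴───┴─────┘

Following directions step by step:
Start: (0, 0)
  right: (0, 0) → (0, 1)
  right: (0, 1) → (0, 2)
  down: (0, 2) → (1, 2)
  left: (1, 2) → (1, 1)
  down: (1, 1) → (2, 1)
Final position: (2, 1)

Path taken:

┌───────┬─────┬───┐
│A → ↓  │     │   │
│ ┌─╴ ┌─┘ ╷ ╷ └─┐ │
│ │↓ ↲│   │ │   │ │
├─┘ ╷ │ ┌─┤ └─┐ ╵ │
│  B│ │ │ │   │   │
│ ┌─┴─┘ │ ├─╴ ├───┤
│ │     │ │   │   │
│ │ ┌───┘ │ ┌─┘ ┌─┤
│ │ │     │ │   │ │
│ ╵ │ ┌───┘ │ ┌─┘ │
│   │ │     │ │   │
│ ┌─┘ │ ╶───┘ │ ╷ │
│ │   │       │ │ │
│ ╵ ╷ ├───────┴─┤ │
│   │ │         │ │
├───┘ ├─╴ ┌───┐ │ │
│     │   │   │ │ │
│ ╶───┘ ┌─┘ ╷ ╵ ╵ │
│       │   │     │
└───────┴───┴─────┘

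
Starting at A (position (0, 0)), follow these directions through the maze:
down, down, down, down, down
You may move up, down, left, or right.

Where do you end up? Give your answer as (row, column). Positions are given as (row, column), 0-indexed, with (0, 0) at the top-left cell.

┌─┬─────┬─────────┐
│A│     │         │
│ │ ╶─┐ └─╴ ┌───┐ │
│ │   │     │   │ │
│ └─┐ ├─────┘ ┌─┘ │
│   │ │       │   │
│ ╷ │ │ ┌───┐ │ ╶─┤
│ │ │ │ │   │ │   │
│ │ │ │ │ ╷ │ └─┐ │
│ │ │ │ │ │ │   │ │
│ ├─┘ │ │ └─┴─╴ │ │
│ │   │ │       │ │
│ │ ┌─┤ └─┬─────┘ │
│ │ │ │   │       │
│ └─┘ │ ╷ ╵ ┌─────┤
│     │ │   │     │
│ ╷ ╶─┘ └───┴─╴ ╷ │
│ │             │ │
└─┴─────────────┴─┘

Following directions step by step:
Start: (0, 0)
  down: (0, 0) → (1, 0)
  down: (1, 0) → (2, 0)
  down: (2, 0) → (3, 0)
  down: (3, 0) → (4, 0)
  down: (4, 0) → (5, 0)
Final position: (5, 0)

Path taken:

┌─┬─────┬─────────┐
│A│     │         │
│ │ ╶─┐ └─╴ ┌───┐ │
│↓│   │     │   │ │
│ └─┐ ├─────┘ ┌─┘ │
│↓  │ │       │   │
│ ╷ │ │ ┌───┐ │ ╶─┤
│↓│ │ │ │   │ │   │
│ │ │ │ │ ╷ │ └─┐ │
│↓│ │ │ │ │ │   │ │
│ ├─┘ │ │ └─┴─╴ │ │
│B│   │ │       │ │
│ │ ┌─┤ └─┬─────┘ │
│ │ │ │   │       │
│ └─┘ │ ╷ ╵ ┌─────┤
│     │ │   │     │
│ ╷ ╶─┘ └───┴─╴ ╷ │
│ │             │ │
└─┴─────────────┴─┘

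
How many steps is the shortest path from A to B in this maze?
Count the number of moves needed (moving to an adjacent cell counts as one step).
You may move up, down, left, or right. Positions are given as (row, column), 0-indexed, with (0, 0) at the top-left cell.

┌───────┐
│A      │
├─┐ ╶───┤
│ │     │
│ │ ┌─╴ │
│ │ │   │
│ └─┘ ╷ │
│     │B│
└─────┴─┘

Using BFS to find shortest path:
Start: (0, 0), End: (3, 3)
Path found:
(0,0) → (0,1) → (1,1) → (1,2) → (1,3) → (2,3) → (3,3)
Number of steps: 6

Solution:

┌───────┐
│A ↓    │
├─┐ ╶───┤
│ │↳ → ↓│
│ │ ┌─╴ │
│ │ │  ↓│
│ └─┘ ╷ │
│     │B│
└─────┴─┘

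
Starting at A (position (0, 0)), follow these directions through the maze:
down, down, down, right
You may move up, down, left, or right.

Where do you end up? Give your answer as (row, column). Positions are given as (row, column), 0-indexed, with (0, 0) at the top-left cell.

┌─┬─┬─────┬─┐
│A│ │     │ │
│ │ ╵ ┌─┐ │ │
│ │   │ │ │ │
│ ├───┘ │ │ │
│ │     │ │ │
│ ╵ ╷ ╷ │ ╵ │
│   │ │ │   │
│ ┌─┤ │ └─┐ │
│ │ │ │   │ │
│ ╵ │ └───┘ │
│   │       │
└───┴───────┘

Following directions step by step:
Start: (0, 0)
  down: (0, 0) → (1, 0)
  down: (1, 0) → (2, 0)
  down: (2, 0) → (3, 0)
  right: (3, 0) → (3, 1)
Final position: (3, 1)

Path taken:

┌─┬─┬─────┬─┐
│A│ │     │ │
│ │ ╵ ┌─┐ │ │
│↓│   │ │ │ │
│ ├───┘ │ │ │
│↓│     │ │ │
│ ╵ ╷ ╷ │ ╵ │
│↳ B│ │ │   │
│ ┌─┤ │ └─┐ │
│ │ │ │   │ │
│ ╵ │ └───┘ │
│   │       │
└───┴───────┘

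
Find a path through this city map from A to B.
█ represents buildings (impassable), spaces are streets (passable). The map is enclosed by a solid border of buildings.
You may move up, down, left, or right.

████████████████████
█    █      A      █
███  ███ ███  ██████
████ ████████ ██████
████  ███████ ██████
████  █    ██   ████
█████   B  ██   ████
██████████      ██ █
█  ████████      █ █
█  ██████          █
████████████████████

Finding the shortest path from A to B:
Movement: cardinal only
Path length: 13 steps
Directions: down → right → down → down → down → down → down → left → left → left → up → left → left

Solution:

████████████████████
█    █      A      █
███  ███ ███↳↓██████
████ ████████↓██████
████  ███████↓██████
████  █    ██↓  ████
█████   B←↰██↓  ████
██████████↑←←↲  ██ █
█  ████████      █ █
█  ██████          █
████████████████████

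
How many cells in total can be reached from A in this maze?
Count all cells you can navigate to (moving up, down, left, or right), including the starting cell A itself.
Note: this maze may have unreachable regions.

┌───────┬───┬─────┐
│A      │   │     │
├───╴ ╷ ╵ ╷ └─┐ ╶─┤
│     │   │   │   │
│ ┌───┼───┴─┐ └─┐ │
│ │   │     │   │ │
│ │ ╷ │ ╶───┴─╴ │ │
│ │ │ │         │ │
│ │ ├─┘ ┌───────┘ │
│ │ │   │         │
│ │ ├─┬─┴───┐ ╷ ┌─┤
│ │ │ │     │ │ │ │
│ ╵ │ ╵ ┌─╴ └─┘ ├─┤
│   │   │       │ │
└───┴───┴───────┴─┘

Using BFS/flood-fill to find all reachable cells from A:
Maze size: 7 × 9 = 63 total cells
26 cell(s) are walled off and cannot be reached from A.
Reachable cells: 37

Reachable region (· marks reachable cells):

┌───────┬───┬─────┐
│A · · ·│· ·│     │
├───╴ ╷ ╵ ╷ └─┐ ╶─┤
│· · ·│· ·│· ·│   │
│ ┌───┼───┴─┐ └─┐ │
│·│· ·│· · ·│· ·│ │
│ │ ╷ │ ╶───┴─╴ │ │
│·│·│·│· · · · ·│ │
│ │ ├─┘ ┌───────┘ │
│·│·│· ·│         │
│ │ ├─┬─┴───┐ ╷ ┌─┤
│·│·│ │     │ │ │ │
│ ╵ │ ╵ ┌─╴ └─┘ ├─┤
│· ·│   │       │ │
└───┴───┴───────┴─┘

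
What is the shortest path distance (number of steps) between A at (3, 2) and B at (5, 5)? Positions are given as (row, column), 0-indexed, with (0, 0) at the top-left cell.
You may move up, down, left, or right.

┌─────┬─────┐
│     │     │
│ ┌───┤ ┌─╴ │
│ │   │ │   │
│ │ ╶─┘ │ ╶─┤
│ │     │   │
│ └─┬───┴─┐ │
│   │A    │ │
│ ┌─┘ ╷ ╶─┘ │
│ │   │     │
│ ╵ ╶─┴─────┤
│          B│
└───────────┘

Finding path from (3, 2) to (5, 5):
Path: (3,2) → (4,2) → (4,1) → (5,1) → (5,2) → (5,3) → (5,4) → (5,5)
Distance: 7 steps

Solution:

┌─────┬─────┐
│     │     │
│ ┌───┤ ┌─╴ │
│ │   │ │   │
│ │ ╶─┘ │ ╶─┤
│ │     │   │
│ └─┬───┴─┐ │
│   │A    │ │
│ ┌─┘ ╷ ╶─┘ │
│ │↓ ↲│     │
│ ╵ ╶─┴─────┤
│  ↳ → → → B│
└───────────┘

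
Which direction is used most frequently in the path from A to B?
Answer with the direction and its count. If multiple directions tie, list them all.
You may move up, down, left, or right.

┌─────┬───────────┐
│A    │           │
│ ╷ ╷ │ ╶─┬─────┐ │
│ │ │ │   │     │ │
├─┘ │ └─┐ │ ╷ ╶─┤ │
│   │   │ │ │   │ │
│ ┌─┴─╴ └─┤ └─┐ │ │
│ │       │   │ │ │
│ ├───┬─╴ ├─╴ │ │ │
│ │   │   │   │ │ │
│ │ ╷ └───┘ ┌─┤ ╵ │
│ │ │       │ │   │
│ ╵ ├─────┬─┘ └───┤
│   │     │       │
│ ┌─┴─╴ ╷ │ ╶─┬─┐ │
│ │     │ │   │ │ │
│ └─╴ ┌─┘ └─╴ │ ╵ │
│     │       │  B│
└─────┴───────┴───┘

Directions: right, down, down, left, down, down, down, down, down, down, right, right, up, right, up, right, down, down, right, right, up, left, up, right, right, right, down, down
Counts: {'right': 10, 'down': 12, 'left': 2, 'up': 4}
Most common: down (12 times)

Solution:

┌─────┬───────────┐
│A ↓  │           │
│ ╷ ╷ │ ╶─┬─────┐ │
│ │↓│ │   │     │ │
├─┘ │ └─┐ │ ╷ ╶─┤ │
│↓ ↲│   │ │ │   │ │
│ ┌─┴─╴ └─┤ └─┐ │ │
│↓│       │   │ │ │
│ ├───┬─╴ ├─╴ │ │ │
│↓│   │   │   │ │ │
│ │ ╷ └───┘ ┌─┤ ╵ │
│↓│ │       │ │   │
│ ╵ ├─────┬─┘ └───┤
│↓  │  ↱ ↓│↱ → → ↓│
│ ┌─┴─╴ ╷ │ ╶─┬─┐ │
│↓│  ↱ ↑│↓│↑ ↰│ │↓│
│ └─╴ ┌─┘ └─╴ │ ╵ │
│↳ → ↑│  ↳ → ↑│  B│
└─────┴───────┴───┘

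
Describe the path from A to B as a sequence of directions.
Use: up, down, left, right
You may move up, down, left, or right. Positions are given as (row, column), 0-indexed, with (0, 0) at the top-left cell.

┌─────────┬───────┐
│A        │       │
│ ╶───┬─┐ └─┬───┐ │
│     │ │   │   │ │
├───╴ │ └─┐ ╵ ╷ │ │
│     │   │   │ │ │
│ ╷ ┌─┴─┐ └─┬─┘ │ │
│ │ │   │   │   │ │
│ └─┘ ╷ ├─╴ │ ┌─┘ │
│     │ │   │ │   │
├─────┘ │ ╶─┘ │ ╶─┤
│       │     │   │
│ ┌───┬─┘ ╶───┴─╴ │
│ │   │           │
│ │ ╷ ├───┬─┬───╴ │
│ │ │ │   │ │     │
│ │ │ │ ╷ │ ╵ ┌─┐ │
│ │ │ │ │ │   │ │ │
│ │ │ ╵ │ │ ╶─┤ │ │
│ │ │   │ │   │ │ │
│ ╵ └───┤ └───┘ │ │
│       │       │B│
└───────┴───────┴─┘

Finding the path and converting it to directions:
Path through cells: (0,0) → (0,1) → (0,2) → (0,3) → (0,4) → (1,4) → (1,5) → (2,5) → (2,6) → (1,6) → (1,7) → (2,7) → (3,7) → (3,6) → (4,6) → (5,6) → (5,5) → (5,4) → (6,4) → (6,5) → (6,6) → (6,7) → (6,8) → (7,8) → (8,8) → (9,8) → (10,8)
Directions: right, right, right, right, down, right, down, right, up, right, down, down, left, down, down, left, left, down, right, right, right, right, down, down, down, down

Solution:

┌─────────┬───────┐
│A → → → ↓│       │
│ ╶───┬─┐ └─┬───┐ │
│     │ │↳ ↓│↱ ↓│ │
├───╴ │ └─┐ ╵ ╷ │ │
│     │   │↳ ↑│↓│ │
│ ╷ ┌─┴─┐ └─┬─┘ │ │
│ │ │   │   │↓ ↲│ │
│ └─┘ ╷ ├─╴ │ ┌─┘ │
│     │ │   │↓│   │
├─────┘ │ ╶─┘ │ ╶─┤
│       │↓ ← ↲│   │
│ ┌───┬─┘ ╶───┴─╴ │
│ │   │  ↳ → → → ↓│
│ │ ╷ ├───┬─┬───╴ │
│ │ │ │   │ │    ↓│
│ │ │ │ ╷ │ ╵ ┌─┐ │
│ │ │ │ │ │   │ │↓│
│ │ │ ╵ │ │ ╶─┤ │ │
│ │ │   │ │   │ │↓│
│ ╵ └───┤ └───┘ │ │
│       │       │B│
└───────┴───────┴─┘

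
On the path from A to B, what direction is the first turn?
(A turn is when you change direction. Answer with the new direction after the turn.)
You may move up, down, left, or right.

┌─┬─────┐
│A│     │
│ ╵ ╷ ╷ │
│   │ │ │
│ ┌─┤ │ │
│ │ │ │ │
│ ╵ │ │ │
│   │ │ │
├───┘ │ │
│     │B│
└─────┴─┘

Directions: down, right, up, right, right, down, down, down, down
First turn direction: right

Solution:

┌─┬─────┐
│A│↱ → ↓│
│ ╵ ╷ ╷ │
│↳ ↑│ │↓│
│ ┌─┤ │ │
│ │ │ │↓│
│ ╵ │ │ │
│   │ │↓│
├───┘ │ │
│     │B│
└─────┴─┘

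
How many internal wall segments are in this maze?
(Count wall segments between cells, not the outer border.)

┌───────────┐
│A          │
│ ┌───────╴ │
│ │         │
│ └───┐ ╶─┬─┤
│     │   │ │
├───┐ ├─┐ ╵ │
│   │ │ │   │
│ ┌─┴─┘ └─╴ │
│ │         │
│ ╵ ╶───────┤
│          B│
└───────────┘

Counting internal wall segments:
Total internal walls: 25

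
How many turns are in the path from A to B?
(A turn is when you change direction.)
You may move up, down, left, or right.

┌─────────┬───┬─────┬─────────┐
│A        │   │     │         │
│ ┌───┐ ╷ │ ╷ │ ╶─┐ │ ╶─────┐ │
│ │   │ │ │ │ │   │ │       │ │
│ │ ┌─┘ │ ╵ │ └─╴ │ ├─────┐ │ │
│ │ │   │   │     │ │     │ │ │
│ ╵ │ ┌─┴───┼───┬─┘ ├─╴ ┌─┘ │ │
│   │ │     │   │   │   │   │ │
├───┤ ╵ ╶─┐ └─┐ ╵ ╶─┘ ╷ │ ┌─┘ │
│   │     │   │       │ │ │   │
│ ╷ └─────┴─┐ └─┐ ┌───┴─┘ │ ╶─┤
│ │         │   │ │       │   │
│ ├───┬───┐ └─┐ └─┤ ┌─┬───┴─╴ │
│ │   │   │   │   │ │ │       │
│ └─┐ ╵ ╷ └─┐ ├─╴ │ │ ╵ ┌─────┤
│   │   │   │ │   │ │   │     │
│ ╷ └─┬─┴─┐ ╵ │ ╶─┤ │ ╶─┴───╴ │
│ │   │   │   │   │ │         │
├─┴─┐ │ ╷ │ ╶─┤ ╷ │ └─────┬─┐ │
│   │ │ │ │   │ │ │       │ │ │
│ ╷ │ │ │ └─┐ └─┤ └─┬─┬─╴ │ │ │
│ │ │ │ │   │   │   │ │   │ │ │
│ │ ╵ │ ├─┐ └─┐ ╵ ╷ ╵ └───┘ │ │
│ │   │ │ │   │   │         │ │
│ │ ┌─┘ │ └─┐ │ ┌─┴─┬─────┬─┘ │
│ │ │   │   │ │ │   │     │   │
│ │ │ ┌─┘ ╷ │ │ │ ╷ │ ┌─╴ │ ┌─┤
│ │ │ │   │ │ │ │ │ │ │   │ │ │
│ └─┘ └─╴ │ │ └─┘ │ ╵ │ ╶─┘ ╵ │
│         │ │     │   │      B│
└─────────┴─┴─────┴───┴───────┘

Directions: right, right, right, down, down, left, down, down, right, up, right, right, down, right, down, right, down, right, down, left, down, right, down, down, down, left, up, left, up, left, up, right, up, up, left, up, left, left, left, left, up, left, down, down, down, right, down, right, down, down, down, left, up, up, left, down, down, down, down, down, right, right, up, up, right, up, up, up, up, right, down, down, right, down, right, down, down, down, right, right, up, up, right, down, down, right, up, up, right, right, down, left, down, right, right, right
Number of turns: 60

Solution:

┌─────────┬───┬─────┬─────────┐
│A → → ↓  │   │     │         │
│ ┌───┐ ╷ │ ╷ │ ╶─┐ │ ╶─────┐ │
│ │   │↓│ │ │ │   │ │       │ │
│ │ ┌─┘ │ ╵ │ └─╴ │ ├─────┐ │ │
│ │ │↓ ↲│   │     │ │     │ │ │
│ ╵ │ ┌─┴───┼───┬─┘ ├─╴ ┌─┘ │ │
│   │↓│↱ → ↓│   │   │   │   │ │
├───┤ ╵ ╶─┐ └─┐ ╵ ╶─┘ ╷ │ ┌─┘ │
│↓ ↰│↳ ↑  │↳ ↓│       │ │ │   │
│ ╷ └─────┴─┐ └─┐ ┌───┴─┘ │ ╶─┤
│↓│↑ ← ← ← ↰│↳ ↓│ │       │   │
│ ├───┬───┐ └─┐ └─┤ ┌─┬───┴─╴ │
│↓│   │   │↑ ↰│↳ ↓│ │ │       │
│ └─┐ ╵ ╷ └─┐ ├─╴ │ │ ╵ ┌─────┤
│↳ ↓│   │   │↑│↓ ↲│ │   │     │
│ ╷ └─┬─┴─┐ ╵ │ ╶─┤ │ ╶─┴───╴ │
│ │↳ ↓│↱ ↓│↱ ↑│↳ ↓│ │         │
├─┴─┐ │ ╷ │ ╶─┤ ╷ │ └─────┬─┐ │
│↓ ↰│↓│↑│↓│↑ ↰│ │↓│       │ │ │
│ ╷ │ │ │ └─┐ └─┤ └─┬─┬─╴ │ │ │
│↓│↑│↓│↑│↳ ↓│↑ ↰│↓  │ │   │ │ │
│ │ ╵ │ ├─┐ └─┐ ╵ ╷ ╵ └───┘ │ │
│↓│↑ ↲│↑│ │↳ ↓│↑ ↲│         │ │
│ │ ┌─┘ │ └─┐ │ ┌─┴─┬─────┬─┘ │
│↓│ │↱ ↑│   │↓│ │↱ ↓│↱ → ↓│   │
│ │ │ ┌─┘ ╷ │ │ │ ╷ │ ┌─╴ │ ┌─┤
│↓│ │↑│   │ │↓│ │↑│↓│↑│↓ ↲│ │ │
│ └─┘ └─╴ │ │ └─┘ │ ╵ │ ╶─┘ ╵ │
│↳ → ↑    │ │↳ → ↑│↳ ↑│↳ → → B│
└─────────┴─┴─────┴───┴───────┘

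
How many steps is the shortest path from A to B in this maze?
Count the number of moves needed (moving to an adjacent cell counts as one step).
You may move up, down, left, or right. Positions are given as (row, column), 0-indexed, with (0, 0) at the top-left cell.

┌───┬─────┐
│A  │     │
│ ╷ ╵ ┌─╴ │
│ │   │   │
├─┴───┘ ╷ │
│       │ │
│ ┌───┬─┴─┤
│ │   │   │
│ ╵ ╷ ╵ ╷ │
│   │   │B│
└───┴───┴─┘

Using BFS to find shortest path:
Start: (0, 0), End: (4, 4)
Path found:
(0,0) → (0,1) → (1,1) → (1,2) → (0,2) → (0,3) → (0,4) → (1,4) → (1,3) → (2,3) → (2,2) → (2,1) → (2,0) → (3,0) → (4,0) → (4,1) → (3,1) → (3,2) → (4,2) → (4,3) → (3,3) → (3,4) → (4,4)
Number of steps: 22

Solution:

┌───┬─────┐
│A ↓│↱ → ↓│
│ ╷ ╵ ┌─╴ │
│ │↳ ↑│↓ ↲│
├─┴───┘ ╷ │
│↓ ← ← ↲│ │
│ ┌───┬─┴─┤
│↓│↱ ↓│↱ ↓│
│ ╵ ╷ ╵ ╷ │
│↳ ↑│↳ ↑│B│
└───┴───┴─┘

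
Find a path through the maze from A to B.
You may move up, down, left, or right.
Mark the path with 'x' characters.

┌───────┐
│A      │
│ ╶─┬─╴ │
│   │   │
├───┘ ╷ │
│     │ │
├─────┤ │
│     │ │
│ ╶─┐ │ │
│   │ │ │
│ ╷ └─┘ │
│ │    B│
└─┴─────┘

Finding the shortest path through the maze:
Path length: 8 steps
Directions: right → right → right → down → down → down → down → down

Solution:

┌───────┐
│A x x x│
│ ╶─┬─╴ │
│   │  x│
├───┘ ╷ │
│     │x│
├─────┤ │
│     │x│
│ ╶─┐ │ │
│   │ │x│
│ ╷ └─┘ │
│ │    B│
└─┴─────┘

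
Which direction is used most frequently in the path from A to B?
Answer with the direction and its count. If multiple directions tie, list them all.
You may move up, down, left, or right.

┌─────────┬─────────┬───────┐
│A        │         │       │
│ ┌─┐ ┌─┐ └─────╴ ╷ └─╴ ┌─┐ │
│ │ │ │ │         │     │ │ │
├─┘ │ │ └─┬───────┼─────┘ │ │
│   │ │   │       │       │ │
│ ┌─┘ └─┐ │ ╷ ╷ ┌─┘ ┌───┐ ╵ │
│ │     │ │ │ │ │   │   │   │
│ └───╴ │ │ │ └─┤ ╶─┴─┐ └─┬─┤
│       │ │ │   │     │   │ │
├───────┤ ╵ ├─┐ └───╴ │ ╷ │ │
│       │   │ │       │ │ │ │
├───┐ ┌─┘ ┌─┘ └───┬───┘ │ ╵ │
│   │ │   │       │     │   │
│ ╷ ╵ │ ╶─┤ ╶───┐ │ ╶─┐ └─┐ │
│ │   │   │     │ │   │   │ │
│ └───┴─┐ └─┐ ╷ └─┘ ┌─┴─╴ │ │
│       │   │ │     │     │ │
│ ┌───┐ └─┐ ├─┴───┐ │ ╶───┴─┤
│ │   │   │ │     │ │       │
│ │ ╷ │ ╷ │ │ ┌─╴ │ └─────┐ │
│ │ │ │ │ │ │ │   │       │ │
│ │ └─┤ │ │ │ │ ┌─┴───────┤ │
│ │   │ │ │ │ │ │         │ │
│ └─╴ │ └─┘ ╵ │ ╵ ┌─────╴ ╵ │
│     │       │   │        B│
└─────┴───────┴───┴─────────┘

Directions: right, right, right, right, down, right, right, right, right, up, right, down, right, right, up, right, right, down, down, down, left, up, left, left, left, down, left, down, right, right, down, left, left, left, up, left, up, up, left, down, down, down, left, down, left, down, right, down, right, down, down, down, down, right, up, up, up, right, right, down, left, down, down, right, up, right, right, right, right, down, right
Counts: {'right': 26, 'down': 22, 'up': 10, 'left': 13}
Most common: right (26 times)

Solution:

┌─────────┬─────────┬───────┐
│A → → → ↓│      ↱ ↓│  ↱ → ↓│
│ ┌─┐ ┌─┐ └─────╴ ╷ └─╴ ┌─┐ │
│ │ │ │ │↳ → → → ↑│↳ → ↑│ │↓│
├─┘ │ │ └─┬───────┼─────┘ │ │
│   │ │   │↓ ↰    │↓ ← ← ↰│↓│
│ ┌─┘ └─┐ │ ╷ ╷ ┌─┘ ┌───┐ ╵ │
│ │     │ │↓│↑│ │↓ ↲│   │↑ ↲│
│ └───╴ │ │ │ └─┤ ╶─┴─┐ └─┬─┤
│       │ │↓│↑ ↰│↳ → ↓│   │ │
├───────┤ ╵ ├─┐ └───╴ │ ╷ │ │
│       │↓ ↲│ │↑ ← ← ↲│ │ │ │
├───┐ ┌─┘ ┌─┘ └───┬───┘ │ ╵ │
│   │ │↓ ↲│       │     │   │
│ ╷ ╵ │ ╶─┤ ╶───┐ │ ╶─┐ └─┐ │
│ │   │↳ ↓│     │ │   │   │ │
│ └───┴─┐ └─┐ ╷ └─┘ ┌─┴─╴ │ │
│       │↳ ↓│ │     │     │ │
│ ┌───┐ └─┐ ├─┴───┐ │ ╶───┴─┤
│ │   │   │↓│↱ → ↓│ │       │
│ │ ╷ │ ╷ │ │ ┌─╴ │ └─────┐ │
│ │ │ │ │ │↓│↑│↓ ↲│       │ │
│ │ └─┤ │ │ │ │ ┌─┴───────┤ │
│ │   │ │ │↓│↑│↓│↱ → → → ↓│ │
│ └─╴ │ └─┘ ╵ │ ╵ ┌─────╴ ╵ │
│     │    ↳ ↑│↳ ↑│      ↳ B│
└─────┴───────┴───┴─────────┘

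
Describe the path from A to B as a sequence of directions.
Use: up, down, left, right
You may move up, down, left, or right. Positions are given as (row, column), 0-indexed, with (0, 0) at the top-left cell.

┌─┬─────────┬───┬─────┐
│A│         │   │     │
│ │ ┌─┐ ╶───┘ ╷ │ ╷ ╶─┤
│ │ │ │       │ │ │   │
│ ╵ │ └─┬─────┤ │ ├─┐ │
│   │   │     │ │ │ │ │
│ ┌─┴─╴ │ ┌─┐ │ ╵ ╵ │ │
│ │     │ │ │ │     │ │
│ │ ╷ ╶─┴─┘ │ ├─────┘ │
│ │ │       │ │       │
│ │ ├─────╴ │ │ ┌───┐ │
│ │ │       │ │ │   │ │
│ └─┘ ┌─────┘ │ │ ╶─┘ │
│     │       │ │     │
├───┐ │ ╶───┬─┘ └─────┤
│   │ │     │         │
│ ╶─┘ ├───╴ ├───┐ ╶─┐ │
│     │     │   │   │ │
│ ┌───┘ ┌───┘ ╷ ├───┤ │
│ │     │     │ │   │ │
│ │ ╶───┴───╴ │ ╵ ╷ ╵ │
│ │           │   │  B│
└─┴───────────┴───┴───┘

Finding the path and converting it to directions:
Path through cells: (0,0) → (1,0) → (2,0) → (2,1) → (1,1) → (0,1) → (0,2) → (0,3) → (1,3) → (1,4) → (1,5) → (1,6) → (0,6) → (0,7) → (1,7) → (2,7) → (3,7) → (3,8) → (2,8) → (1,8) → (0,8) → (0,9) → (1,9) → (1,10) → (2,10) → (3,10) → (4,10) → (4,9) → (4,8) → (4,7) → (5,7) → (6,7) → (7,7) → (7,8) → (7,9) → (7,10) → (8,10) → (9,10) → (10,10)
Directions: down, down, right, up, up, right, right, down, right, right, right, up, right, down, down, down, right, up, up, up, right, down, right, down, down, down, left, left, left, down, down, down, right, right, right, down, down, down

Solution:

┌─┬─────────┬───┬─────┐
│A│↱ → ↓    │↱ ↓│↱ ↓  │
│ │ ┌─┐ ╶───┘ ╷ │ ╷ ╶─┤
│↓│↑│ │↳ → → ↑│↓│↑│↳ ↓│
│ ╵ │ └─┬─────┤ │ ├─┐ │
│↳ ↑│   │     │↓│↑│ │↓│
│ ┌─┴─╴ │ ┌─┐ │ ╵ ╵ │ │
│ │     │ │ │ │↳ ↑  │↓│
│ │ ╷ ╶─┴─┘ │ ├─────┘ │
│ │ │       │ │↓ ← ← ↲│
│ │ ├─────╴ │ │ ┌───┐ │
│ │ │       │ │↓│   │ │
│ └─┘ ┌─────┘ │ │ ╶─┘ │
│     │       │↓│     │
├───┐ │ ╶───┬─┘ └─────┤
│   │ │     │  ↳ → → ↓│
│ ╶─┘ ├───╴ ├───┐ ╶─┐ │
│     │     │   │   │↓│
│ ┌───┘ ┌───┘ ╷ ├───┤ │
│ │     │     │ │   │↓│
│ │ ╶───┴───╴ │ ╵ ╷ ╵ │
│ │           │   │  B│
└─┴───────────┴───┴───┘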